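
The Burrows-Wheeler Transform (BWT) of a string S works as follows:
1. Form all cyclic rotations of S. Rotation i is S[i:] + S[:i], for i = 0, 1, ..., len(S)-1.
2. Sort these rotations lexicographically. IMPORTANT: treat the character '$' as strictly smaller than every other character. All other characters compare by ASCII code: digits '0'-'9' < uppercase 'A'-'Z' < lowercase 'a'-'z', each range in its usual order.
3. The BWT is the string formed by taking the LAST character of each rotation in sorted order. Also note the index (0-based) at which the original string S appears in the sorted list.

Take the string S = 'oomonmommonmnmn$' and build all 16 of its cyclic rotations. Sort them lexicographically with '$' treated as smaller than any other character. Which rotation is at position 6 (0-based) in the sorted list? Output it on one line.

All 16 rotations (rotation i = S[i:]+S[:i]):
  rot[0] = oomonmommonmnmn$
  rot[1] = omonmommonmnmn$o
  rot[2] = monmommonmnmn$oo
  rot[3] = onmommonmnmn$oom
  rot[4] = nmommonmnmn$oomo
  rot[5] = mommonmnmn$oomon
  rot[6] = ommonmnmn$oomonm
  rot[7] = mmonmnmn$oomonmo
  rot[8] = monmnmn$oomonmom
  rot[9] = onmnmn$oomonmomm
  rot[10] = nmnmn$oomonmommo
  rot[11] = mnmn$oomonmommon
  rot[12] = nmn$oomonmommonm
  rot[13] = mn$oomonmommonmn
  rot[14] = n$oomonmommonmnm
  rot[15] = $oomonmommonmnmn
Sorted (with $ < everything):
  sorted[0] = $oomonmommonmnmn
  sorted[1] = mmonmnmn$oomonmo
  sorted[2] = mn$oomonmommonmn
  sorted[3] = mnmn$oomonmommon
  sorted[4] = mommonmnmn$oomon
  sorted[5] = monmnmn$oomonmom
  sorted[6] = monmommonmnmn$oo
  sorted[7] = n$oomonmommonmnm
  sorted[8] = nmn$oomonmommonm
  sorted[9] = nmnmn$oomonmommo
  sorted[10] = nmommonmnmn$oomo
  sorted[11] = ommonmnmn$oomonm
  sorted[12] = omonmommonmnmn$o
  sorted[13] = onmnmn$oomonmomm
  sorted[14] = onmommonmnmn$oom
  sorted[15] = oomonmommonmnmn$
sorted[6] = monmommonmnmn$oo

Answer: monmommonmnmn$oo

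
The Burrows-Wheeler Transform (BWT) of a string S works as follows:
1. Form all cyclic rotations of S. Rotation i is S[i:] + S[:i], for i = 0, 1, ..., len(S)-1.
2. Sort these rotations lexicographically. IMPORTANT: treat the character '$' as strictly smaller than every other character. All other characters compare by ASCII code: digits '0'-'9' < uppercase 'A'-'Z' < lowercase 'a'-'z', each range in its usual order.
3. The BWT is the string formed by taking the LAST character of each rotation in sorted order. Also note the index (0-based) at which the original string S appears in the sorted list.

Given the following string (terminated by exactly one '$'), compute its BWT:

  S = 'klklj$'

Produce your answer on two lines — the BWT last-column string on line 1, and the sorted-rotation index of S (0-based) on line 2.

All 6 rotations (rotation i = S[i:]+S[:i]):
  rot[0] = klklj$
  rot[1] = lklj$k
  rot[2] = klj$kl
  rot[3] = lj$klk
  rot[4] = j$klkl
  rot[5] = $klklj
Sorted (with $ < everything):
  sorted[0] = $klklj  (last char: 'j')
  sorted[1] = j$klkl  (last char: 'l')
  sorted[2] = klj$kl  (last char: 'l')
  sorted[3] = klklj$  (last char: '$')
  sorted[4] = lj$klk  (last char: 'k')
  sorted[5] = lklj$k  (last char: 'k')
Last column: jll$kk
Original string S is at sorted index 3

Answer: jll$kk
3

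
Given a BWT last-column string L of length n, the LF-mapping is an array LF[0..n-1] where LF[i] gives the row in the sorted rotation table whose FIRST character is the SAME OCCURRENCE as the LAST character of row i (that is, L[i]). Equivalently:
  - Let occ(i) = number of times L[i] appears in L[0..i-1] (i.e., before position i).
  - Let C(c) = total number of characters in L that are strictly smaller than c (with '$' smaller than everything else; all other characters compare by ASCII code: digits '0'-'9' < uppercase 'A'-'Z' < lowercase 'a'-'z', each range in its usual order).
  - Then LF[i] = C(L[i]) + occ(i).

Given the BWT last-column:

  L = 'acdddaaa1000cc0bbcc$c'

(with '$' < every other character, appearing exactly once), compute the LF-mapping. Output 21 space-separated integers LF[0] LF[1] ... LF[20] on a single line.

Char counts: '$':1, '0':4, '1':1, 'a':4, 'b':2, 'c':6, 'd':3
C (first-col start): C('$')=0, C('0')=1, C('1')=5, C('a')=6, C('b')=10, C('c')=12, C('d')=18
L[0]='a': occ=0, LF[0]=C('a')+0=6+0=6
L[1]='c': occ=0, LF[1]=C('c')+0=12+0=12
L[2]='d': occ=0, LF[2]=C('d')+0=18+0=18
L[3]='d': occ=1, LF[3]=C('d')+1=18+1=19
L[4]='d': occ=2, LF[4]=C('d')+2=18+2=20
L[5]='a': occ=1, LF[5]=C('a')+1=6+1=7
L[6]='a': occ=2, LF[6]=C('a')+2=6+2=8
L[7]='a': occ=3, LF[7]=C('a')+3=6+3=9
L[8]='1': occ=0, LF[8]=C('1')+0=5+0=5
L[9]='0': occ=0, LF[9]=C('0')+0=1+0=1
L[10]='0': occ=1, LF[10]=C('0')+1=1+1=2
L[11]='0': occ=2, LF[11]=C('0')+2=1+2=3
L[12]='c': occ=1, LF[12]=C('c')+1=12+1=13
L[13]='c': occ=2, LF[13]=C('c')+2=12+2=14
L[14]='0': occ=3, LF[14]=C('0')+3=1+3=4
L[15]='b': occ=0, LF[15]=C('b')+0=10+0=10
L[16]='b': occ=1, LF[16]=C('b')+1=10+1=11
L[17]='c': occ=3, LF[17]=C('c')+3=12+3=15
L[18]='c': occ=4, LF[18]=C('c')+4=12+4=16
L[19]='$': occ=0, LF[19]=C('$')+0=0+0=0
L[20]='c': occ=5, LF[20]=C('c')+5=12+5=17

Answer: 6 12 18 19 20 7 8 9 5 1 2 3 13 14 4 10 11 15 16 0 17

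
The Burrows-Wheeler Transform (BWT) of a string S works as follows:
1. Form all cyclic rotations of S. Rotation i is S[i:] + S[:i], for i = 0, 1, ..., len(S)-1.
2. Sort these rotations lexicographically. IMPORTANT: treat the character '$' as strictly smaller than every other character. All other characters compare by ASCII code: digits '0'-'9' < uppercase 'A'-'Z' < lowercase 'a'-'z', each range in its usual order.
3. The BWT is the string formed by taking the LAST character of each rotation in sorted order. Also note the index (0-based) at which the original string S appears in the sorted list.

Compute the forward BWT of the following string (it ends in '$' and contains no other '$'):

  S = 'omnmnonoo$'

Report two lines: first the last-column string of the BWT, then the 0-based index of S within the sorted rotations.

Answer: oonmmoo$nn
7

Derivation:
All 10 rotations (rotation i = S[i:]+S[:i]):
  rot[0] = omnmnonoo$
  rot[1] = mnmnonoo$o
  rot[2] = nmnonoo$om
  rot[3] = mnonoo$omn
  rot[4] = nonoo$omnm
  rot[5] = onoo$omnmn
  rot[6] = noo$omnmno
  rot[7] = oo$omnmnon
  rot[8] = o$omnmnono
  rot[9] = $omnmnonoo
Sorted (with $ < everything):
  sorted[0] = $omnmnonoo  (last char: 'o')
  sorted[1] = mnmnonoo$o  (last char: 'o')
  sorted[2] = mnonoo$omn  (last char: 'n')
  sorted[3] = nmnonoo$om  (last char: 'm')
  sorted[4] = nonoo$omnm  (last char: 'm')
  sorted[5] = noo$omnmno  (last char: 'o')
  sorted[6] = o$omnmnono  (last char: 'o')
  sorted[7] = omnmnonoo$  (last char: '$')
  sorted[8] = onoo$omnmn  (last char: 'n')
  sorted[9] = oo$omnmnon  (last char: 'n')
Last column: oonmmoo$nn
Original string S is at sorted index 7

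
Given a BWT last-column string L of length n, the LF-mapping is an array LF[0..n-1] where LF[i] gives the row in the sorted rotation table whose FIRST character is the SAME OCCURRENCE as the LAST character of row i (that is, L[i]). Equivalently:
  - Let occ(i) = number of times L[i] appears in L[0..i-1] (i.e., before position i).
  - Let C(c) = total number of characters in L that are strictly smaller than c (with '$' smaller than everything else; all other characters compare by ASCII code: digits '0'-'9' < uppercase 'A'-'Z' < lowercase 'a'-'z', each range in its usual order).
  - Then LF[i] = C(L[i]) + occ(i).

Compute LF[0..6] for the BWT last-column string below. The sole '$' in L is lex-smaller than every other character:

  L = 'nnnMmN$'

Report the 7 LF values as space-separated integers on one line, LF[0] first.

Answer: 4 5 6 1 3 2 0

Derivation:
Char counts: '$':1, 'M':1, 'N':1, 'm':1, 'n':3
C (first-col start): C('$')=0, C('M')=1, C('N')=2, C('m')=3, C('n')=4
L[0]='n': occ=0, LF[0]=C('n')+0=4+0=4
L[1]='n': occ=1, LF[1]=C('n')+1=4+1=5
L[2]='n': occ=2, LF[2]=C('n')+2=4+2=6
L[3]='M': occ=0, LF[3]=C('M')+0=1+0=1
L[4]='m': occ=0, LF[4]=C('m')+0=3+0=3
L[5]='N': occ=0, LF[5]=C('N')+0=2+0=2
L[6]='$': occ=0, LF[6]=C('$')+0=0+0=0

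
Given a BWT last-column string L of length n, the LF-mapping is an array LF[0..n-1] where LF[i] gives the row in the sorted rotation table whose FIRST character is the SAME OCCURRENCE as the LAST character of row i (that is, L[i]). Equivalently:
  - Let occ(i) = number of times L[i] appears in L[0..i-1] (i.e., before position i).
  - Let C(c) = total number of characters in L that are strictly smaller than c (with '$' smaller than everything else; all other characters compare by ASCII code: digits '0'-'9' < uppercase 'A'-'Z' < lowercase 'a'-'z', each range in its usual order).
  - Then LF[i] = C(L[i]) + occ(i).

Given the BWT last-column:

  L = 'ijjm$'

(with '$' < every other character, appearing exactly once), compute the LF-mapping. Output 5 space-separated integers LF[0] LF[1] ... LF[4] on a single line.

Answer: 1 2 3 4 0

Derivation:
Char counts: '$':1, 'i':1, 'j':2, 'm':1
C (first-col start): C('$')=0, C('i')=1, C('j')=2, C('m')=4
L[0]='i': occ=0, LF[0]=C('i')+0=1+0=1
L[1]='j': occ=0, LF[1]=C('j')+0=2+0=2
L[2]='j': occ=1, LF[2]=C('j')+1=2+1=3
L[3]='m': occ=0, LF[3]=C('m')+0=4+0=4
L[4]='$': occ=0, LF[4]=C('$')+0=0+0=0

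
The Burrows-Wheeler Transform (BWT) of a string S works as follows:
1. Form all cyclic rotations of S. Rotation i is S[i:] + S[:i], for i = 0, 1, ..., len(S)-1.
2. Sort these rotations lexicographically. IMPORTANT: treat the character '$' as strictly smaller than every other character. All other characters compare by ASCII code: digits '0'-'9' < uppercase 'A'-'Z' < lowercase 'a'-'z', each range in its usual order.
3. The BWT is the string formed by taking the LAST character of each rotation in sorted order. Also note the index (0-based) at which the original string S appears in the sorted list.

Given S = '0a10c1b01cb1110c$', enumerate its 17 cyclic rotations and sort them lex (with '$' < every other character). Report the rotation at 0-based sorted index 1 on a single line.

All 17 rotations (rotation i = S[i:]+S[:i]):
  rot[0] = 0a10c1b01cb1110c$
  rot[1] = a10c1b01cb1110c$0
  rot[2] = 10c1b01cb1110c$0a
  rot[3] = 0c1b01cb1110c$0a1
  rot[4] = c1b01cb1110c$0a10
  rot[5] = 1b01cb1110c$0a10c
  rot[6] = b01cb1110c$0a10c1
  rot[7] = 01cb1110c$0a10c1b
  rot[8] = 1cb1110c$0a10c1b0
  rot[9] = cb1110c$0a10c1b01
  rot[10] = b1110c$0a10c1b01c
  rot[11] = 1110c$0a10c1b01cb
  rot[12] = 110c$0a10c1b01cb1
  rot[13] = 10c$0a10c1b01cb11
  rot[14] = 0c$0a10c1b01cb111
  rot[15] = c$0a10c1b01cb1110
  rot[16] = $0a10c1b01cb1110c
Sorted (with $ < everything):
  sorted[0] = $0a10c1b01cb1110c
  sorted[1] = 01cb1110c$0a10c1b
  sorted[2] = 0a10c1b01cb1110c$
  sorted[3] = 0c$0a10c1b01cb111
  sorted[4] = 0c1b01cb1110c$0a1
  sorted[5] = 10c$0a10c1b01cb11
  sorted[6] = 10c1b01cb1110c$0a
  sorted[7] = 110c$0a10c1b01cb1
  sorted[8] = 1110c$0a10c1b01cb
  sorted[9] = 1b01cb1110c$0a10c
  sorted[10] = 1cb1110c$0a10c1b0
  sorted[11] = a10c1b01cb1110c$0
  sorted[12] = b01cb1110c$0a10c1
  sorted[13] = b1110c$0a10c1b01c
  sorted[14] = c$0a10c1b01cb1110
  sorted[15] = c1b01cb1110c$0a10
  sorted[16] = cb1110c$0a10c1b01
sorted[1] = 01cb1110c$0a10c1b

Answer: 01cb1110c$0a10c1b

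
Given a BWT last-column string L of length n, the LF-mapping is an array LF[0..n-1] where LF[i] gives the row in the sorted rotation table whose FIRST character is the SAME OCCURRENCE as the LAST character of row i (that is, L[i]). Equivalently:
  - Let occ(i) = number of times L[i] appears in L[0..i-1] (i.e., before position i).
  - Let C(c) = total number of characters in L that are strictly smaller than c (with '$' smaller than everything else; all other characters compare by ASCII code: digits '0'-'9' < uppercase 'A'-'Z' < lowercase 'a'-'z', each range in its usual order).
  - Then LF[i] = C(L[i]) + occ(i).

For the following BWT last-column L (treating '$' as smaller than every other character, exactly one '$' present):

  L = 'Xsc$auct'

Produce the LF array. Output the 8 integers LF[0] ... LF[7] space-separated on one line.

Answer: 1 5 3 0 2 7 4 6

Derivation:
Char counts: '$':1, 'X':1, 'a':1, 'c':2, 's':1, 't':1, 'u':1
C (first-col start): C('$')=0, C('X')=1, C('a')=2, C('c')=3, C('s')=5, C('t')=6, C('u')=7
L[0]='X': occ=0, LF[0]=C('X')+0=1+0=1
L[1]='s': occ=0, LF[1]=C('s')+0=5+0=5
L[2]='c': occ=0, LF[2]=C('c')+0=3+0=3
L[3]='$': occ=0, LF[3]=C('$')+0=0+0=0
L[4]='a': occ=0, LF[4]=C('a')+0=2+0=2
L[5]='u': occ=0, LF[5]=C('u')+0=7+0=7
L[6]='c': occ=1, LF[6]=C('c')+1=3+1=4
L[7]='t': occ=0, LF[7]=C('t')+0=6+0=6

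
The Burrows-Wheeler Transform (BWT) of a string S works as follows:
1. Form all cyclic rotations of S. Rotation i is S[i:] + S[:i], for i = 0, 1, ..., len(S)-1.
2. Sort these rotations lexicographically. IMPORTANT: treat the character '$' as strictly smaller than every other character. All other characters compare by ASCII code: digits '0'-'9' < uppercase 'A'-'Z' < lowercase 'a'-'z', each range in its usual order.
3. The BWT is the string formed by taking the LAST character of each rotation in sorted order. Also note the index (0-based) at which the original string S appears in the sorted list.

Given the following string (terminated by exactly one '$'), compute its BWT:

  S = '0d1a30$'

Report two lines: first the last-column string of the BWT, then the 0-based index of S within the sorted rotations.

Answer: 03$da10
2

Derivation:
All 7 rotations (rotation i = S[i:]+S[:i]):
  rot[0] = 0d1a30$
  rot[1] = d1a30$0
  rot[2] = 1a30$0d
  rot[3] = a30$0d1
  rot[4] = 30$0d1a
  rot[5] = 0$0d1a3
  rot[6] = $0d1a30
Sorted (with $ < everything):
  sorted[0] = $0d1a30  (last char: '0')
  sorted[1] = 0$0d1a3  (last char: '3')
  sorted[2] = 0d1a30$  (last char: '$')
  sorted[3] = 1a30$0d  (last char: 'd')
  sorted[4] = 30$0d1a  (last char: 'a')
  sorted[5] = a30$0d1  (last char: '1')
  sorted[6] = d1a30$0  (last char: '0')
Last column: 03$da10
Original string S is at sorted index 2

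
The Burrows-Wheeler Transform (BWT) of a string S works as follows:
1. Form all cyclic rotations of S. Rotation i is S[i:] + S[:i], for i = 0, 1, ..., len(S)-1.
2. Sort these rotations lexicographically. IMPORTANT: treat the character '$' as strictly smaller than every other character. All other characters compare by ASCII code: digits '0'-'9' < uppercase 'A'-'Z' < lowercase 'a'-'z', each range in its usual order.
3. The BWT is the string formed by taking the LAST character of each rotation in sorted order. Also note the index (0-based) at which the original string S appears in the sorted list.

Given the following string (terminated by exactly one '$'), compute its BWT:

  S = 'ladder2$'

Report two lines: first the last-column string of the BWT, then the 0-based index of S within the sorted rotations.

Answer: 2rladd$e
6

Derivation:
All 8 rotations (rotation i = S[i:]+S[:i]):
  rot[0] = ladder2$
  rot[1] = adder2$l
  rot[2] = dder2$la
  rot[3] = der2$lad
  rot[4] = er2$ladd
  rot[5] = r2$ladde
  rot[6] = 2$ladder
  rot[7] = $ladder2
Sorted (with $ < everything):
  sorted[0] = $ladder2  (last char: '2')
  sorted[1] = 2$ladder  (last char: 'r')
  sorted[2] = adder2$l  (last char: 'l')
  sorted[3] = dder2$la  (last char: 'a')
  sorted[4] = der2$lad  (last char: 'd')
  sorted[5] = er2$ladd  (last char: 'd')
  sorted[6] = ladder2$  (last char: '$')
  sorted[7] = r2$ladde  (last char: 'e')
Last column: 2rladd$e
Original string S is at sorted index 6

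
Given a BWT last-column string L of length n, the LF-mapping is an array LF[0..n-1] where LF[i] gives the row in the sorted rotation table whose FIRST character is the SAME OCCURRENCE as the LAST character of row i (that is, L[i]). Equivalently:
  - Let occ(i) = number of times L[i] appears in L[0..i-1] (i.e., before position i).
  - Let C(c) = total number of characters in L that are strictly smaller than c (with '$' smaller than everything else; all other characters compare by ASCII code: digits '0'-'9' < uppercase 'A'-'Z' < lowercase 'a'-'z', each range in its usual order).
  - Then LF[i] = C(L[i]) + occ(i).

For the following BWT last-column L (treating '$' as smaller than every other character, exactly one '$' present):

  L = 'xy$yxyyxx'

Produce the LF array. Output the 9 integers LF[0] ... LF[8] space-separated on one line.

Answer: 1 5 0 6 2 7 8 3 4

Derivation:
Char counts: '$':1, 'x':4, 'y':4
C (first-col start): C('$')=0, C('x')=1, C('y')=5
L[0]='x': occ=0, LF[0]=C('x')+0=1+0=1
L[1]='y': occ=0, LF[1]=C('y')+0=5+0=5
L[2]='$': occ=0, LF[2]=C('$')+0=0+0=0
L[3]='y': occ=1, LF[3]=C('y')+1=5+1=6
L[4]='x': occ=1, LF[4]=C('x')+1=1+1=2
L[5]='y': occ=2, LF[5]=C('y')+2=5+2=7
L[6]='y': occ=3, LF[6]=C('y')+3=5+3=8
L[7]='x': occ=2, LF[7]=C('x')+2=1+2=3
L[8]='x': occ=3, LF[8]=C('x')+3=1+3=4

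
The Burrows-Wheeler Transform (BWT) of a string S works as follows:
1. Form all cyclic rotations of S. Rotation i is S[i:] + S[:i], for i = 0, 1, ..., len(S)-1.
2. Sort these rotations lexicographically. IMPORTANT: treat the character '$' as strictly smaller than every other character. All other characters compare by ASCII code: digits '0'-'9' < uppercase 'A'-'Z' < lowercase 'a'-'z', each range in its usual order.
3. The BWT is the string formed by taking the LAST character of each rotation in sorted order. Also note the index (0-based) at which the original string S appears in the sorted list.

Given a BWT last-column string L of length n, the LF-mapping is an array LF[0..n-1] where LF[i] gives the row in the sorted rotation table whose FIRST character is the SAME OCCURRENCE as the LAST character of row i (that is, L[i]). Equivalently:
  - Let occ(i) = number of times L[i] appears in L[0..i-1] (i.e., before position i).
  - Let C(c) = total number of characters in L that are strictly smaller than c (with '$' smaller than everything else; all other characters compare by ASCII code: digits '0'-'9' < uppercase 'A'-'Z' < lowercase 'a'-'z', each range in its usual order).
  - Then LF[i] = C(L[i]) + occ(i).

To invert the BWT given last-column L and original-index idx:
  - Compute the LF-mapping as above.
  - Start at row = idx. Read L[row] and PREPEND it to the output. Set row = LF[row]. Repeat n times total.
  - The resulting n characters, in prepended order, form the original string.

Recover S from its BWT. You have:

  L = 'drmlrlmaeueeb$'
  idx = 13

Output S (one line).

Answer: umbrelemerald$

Derivation:
LF mapping: 3 11 9 7 12 8 10 1 4 13 5 6 2 0
Walk LF starting at row 13, prepending L[row]:
  step 1: row=13, L[13]='$', prepend. Next row=LF[13]=0
  step 2: row=0, L[0]='d', prepend. Next row=LF[0]=3
  step 3: row=3, L[3]='l', prepend. Next row=LF[3]=7
  step 4: row=7, L[7]='a', prepend. Next row=LF[7]=1
  step 5: row=1, L[1]='r', prepend. Next row=LF[1]=11
  step 6: row=11, L[11]='e', prepend. Next row=LF[11]=6
  step 7: row=6, L[6]='m', prepend. Next row=LF[6]=10
  step 8: row=10, L[10]='e', prepend. Next row=LF[10]=5
  step 9: row=5, L[5]='l', prepend. Next row=LF[5]=8
  step 10: row=8, L[8]='e', prepend. Next row=LF[8]=4
  step 11: row=4, L[4]='r', prepend. Next row=LF[4]=12
  step 12: row=12, L[12]='b', prepend. Next row=LF[12]=2
  step 13: row=2, L[2]='m', prepend. Next row=LF[2]=9
  step 14: row=9, L[9]='u', prepend. Next row=LF[9]=13
Reversed output: umbrelemerald$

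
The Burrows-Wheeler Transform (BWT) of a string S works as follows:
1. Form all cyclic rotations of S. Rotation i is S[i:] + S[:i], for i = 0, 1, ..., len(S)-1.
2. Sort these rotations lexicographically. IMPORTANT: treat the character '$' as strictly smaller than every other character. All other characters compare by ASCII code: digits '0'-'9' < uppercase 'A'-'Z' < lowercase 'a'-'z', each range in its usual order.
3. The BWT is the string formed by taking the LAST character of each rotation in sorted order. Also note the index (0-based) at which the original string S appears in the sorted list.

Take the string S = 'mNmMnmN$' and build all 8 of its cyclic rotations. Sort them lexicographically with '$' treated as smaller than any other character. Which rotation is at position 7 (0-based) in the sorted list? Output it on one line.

All 8 rotations (rotation i = S[i:]+S[:i]):
  rot[0] = mNmMnmN$
  rot[1] = NmMnmN$m
  rot[2] = mMnmN$mN
  rot[3] = MnmN$mNm
  rot[4] = nmN$mNmM
  rot[5] = mN$mNmMn
  rot[6] = N$mNmMnm
  rot[7] = $mNmMnmN
Sorted (with $ < everything):
  sorted[0] = $mNmMnmN
  sorted[1] = MnmN$mNm
  sorted[2] = N$mNmMnm
  sorted[3] = NmMnmN$m
  sorted[4] = mMnmN$mN
  sorted[5] = mN$mNmMn
  sorted[6] = mNmMnmN$
  sorted[7] = nmN$mNmM
sorted[7] = nmN$mNmM

Answer: nmN$mNmM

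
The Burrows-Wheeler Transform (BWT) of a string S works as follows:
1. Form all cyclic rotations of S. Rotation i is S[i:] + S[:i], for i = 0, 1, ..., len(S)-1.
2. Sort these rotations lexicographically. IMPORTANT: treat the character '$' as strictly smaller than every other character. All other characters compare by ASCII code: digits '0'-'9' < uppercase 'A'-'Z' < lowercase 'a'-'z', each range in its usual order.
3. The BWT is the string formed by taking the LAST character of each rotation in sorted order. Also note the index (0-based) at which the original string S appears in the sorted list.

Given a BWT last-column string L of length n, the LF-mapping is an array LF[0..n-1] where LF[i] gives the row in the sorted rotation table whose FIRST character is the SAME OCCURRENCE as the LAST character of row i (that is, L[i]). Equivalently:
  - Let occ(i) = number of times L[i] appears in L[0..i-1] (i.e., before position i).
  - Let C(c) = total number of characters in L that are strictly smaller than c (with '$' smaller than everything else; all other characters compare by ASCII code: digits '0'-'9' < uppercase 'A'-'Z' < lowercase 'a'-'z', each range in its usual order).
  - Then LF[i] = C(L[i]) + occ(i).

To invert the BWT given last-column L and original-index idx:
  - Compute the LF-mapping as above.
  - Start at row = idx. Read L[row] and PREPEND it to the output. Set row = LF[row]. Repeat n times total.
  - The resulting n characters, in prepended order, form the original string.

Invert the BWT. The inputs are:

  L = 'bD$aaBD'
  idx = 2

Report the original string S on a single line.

Answer: DBaaDb$

Derivation:
LF mapping: 6 2 0 4 5 1 3
Walk LF starting at row 2, prepending L[row]:
  step 1: row=2, L[2]='$', prepend. Next row=LF[2]=0
  step 2: row=0, L[0]='b', prepend. Next row=LF[0]=6
  step 3: row=6, L[6]='D', prepend. Next row=LF[6]=3
  step 4: row=3, L[3]='a', prepend. Next row=LF[3]=4
  step 5: row=4, L[4]='a', prepend. Next row=LF[4]=5
  step 6: row=5, L[5]='B', prepend. Next row=LF[5]=1
  step 7: row=1, L[1]='D', prepend. Next row=LF[1]=2
Reversed output: DBaaDb$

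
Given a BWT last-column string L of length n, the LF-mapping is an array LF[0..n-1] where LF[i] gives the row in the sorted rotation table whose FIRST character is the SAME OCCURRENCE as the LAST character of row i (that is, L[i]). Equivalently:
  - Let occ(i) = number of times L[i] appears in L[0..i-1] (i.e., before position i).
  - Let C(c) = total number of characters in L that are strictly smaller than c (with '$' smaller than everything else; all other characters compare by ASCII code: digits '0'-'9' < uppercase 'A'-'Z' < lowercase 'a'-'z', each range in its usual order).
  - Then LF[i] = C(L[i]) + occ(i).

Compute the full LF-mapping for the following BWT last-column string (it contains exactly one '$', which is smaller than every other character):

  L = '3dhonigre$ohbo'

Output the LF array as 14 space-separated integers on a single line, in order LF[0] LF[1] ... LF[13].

Answer: 1 3 6 10 9 8 5 13 4 0 11 7 2 12

Derivation:
Char counts: '$':1, '3':1, 'b':1, 'd':1, 'e':1, 'g':1, 'h':2, 'i':1, 'n':1, 'o':3, 'r':1
C (first-col start): C('$')=0, C('3')=1, C('b')=2, C('d')=3, C('e')=4, C('g')=5, C('h')=6, C('i')=8, C('n')=9, C('o')=10, C('r')=13
L[0]='3': occ=0, LF[0]=C('3')+0=1+0=1
L[1]='d': occ=0, LF[1]=C('d')+0=3+0=3
L[2]='h': occ=0, LF[2]=C('h')+0=6+0=6
L[3]='o': occ=0, LF[3]=C('o')+0=10+0=10
L[4]='n': occ=0, LF[4]=C('n')+0=9+0=9
L[5]='i': occ=0, LF[5]=C('i')+0=8+0=8
L[6]='g': occ=0, LF[6]=C('g')+0=5+0=5
L[7]='r': occ=0, LF[7]=C('r')+0=13+0=13
L[8]='e': occ=0, LF[8]=C('e')+0=4+0=4
L[9]='$': occ=0, LF[9]=C('$')+0=0+0=0
L[10]='o': occ=1, LF[10]=C('o')+1=10+1=11
L[11]='h': occ=1, LF[11]=C('h')+1=6+1=7
L[12]='b': occ=0, LF[12]=C('b')+0=2+0=2
L[13]='o': occ=2, LF[13]=C('o')+2=10+2=12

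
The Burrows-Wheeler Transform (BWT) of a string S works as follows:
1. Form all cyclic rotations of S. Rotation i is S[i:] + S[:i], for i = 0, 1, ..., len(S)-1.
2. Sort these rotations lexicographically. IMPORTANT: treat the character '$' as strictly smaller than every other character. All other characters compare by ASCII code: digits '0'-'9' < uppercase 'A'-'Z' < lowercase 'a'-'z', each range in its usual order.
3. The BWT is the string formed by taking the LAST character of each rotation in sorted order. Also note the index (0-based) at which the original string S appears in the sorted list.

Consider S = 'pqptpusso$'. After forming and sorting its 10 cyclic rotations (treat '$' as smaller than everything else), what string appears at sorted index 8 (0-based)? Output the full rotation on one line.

All 10 rotations (rotation i = S[i:]+S[:i]):
  rot[0] = pqptpusso$
  rot[1] = qptpusso$p
  rot[2] = ptpusso$pq
  rot[3] = tpusso$pqp
  rot[4] = pusso$pqpt
  rot[5] = usso$pqptp
  rot[6] = sso$pqptpu
  rot[7] = so$pqptpus
  rot[8] = o$pqptpuss
  rot[9] = $pqptpusso
Sorted (with $ < everything):
  sorted[0] = $pqptpusso
  sorted[1] = o$pqptpuss
  sorted[2] = pqptpusso$
  sorted[3] = ptpusso$pq
  sorted[4] = pusso$pqpt
  sorted[5] = qptpusso$p
  sorted[6] = so$pqptpus
  sorted[7] = sso$pqptpu
  sorted[8] = tpusso$pqp
  sorted[9] = usso$pqptp
sorted[8] = tpusso$pqp

Answer: tpusso$pqp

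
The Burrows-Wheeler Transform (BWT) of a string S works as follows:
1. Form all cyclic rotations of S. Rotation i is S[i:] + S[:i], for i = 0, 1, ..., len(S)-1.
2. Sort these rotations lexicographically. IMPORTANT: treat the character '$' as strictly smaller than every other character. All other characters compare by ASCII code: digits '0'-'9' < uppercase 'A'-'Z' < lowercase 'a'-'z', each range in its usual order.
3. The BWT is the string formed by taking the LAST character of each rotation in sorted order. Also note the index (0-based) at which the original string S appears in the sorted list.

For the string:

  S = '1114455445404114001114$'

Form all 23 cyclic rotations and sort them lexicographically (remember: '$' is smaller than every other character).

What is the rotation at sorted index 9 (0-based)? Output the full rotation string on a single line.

All 23 rotations (rotation i = S[i:]+S[:i]):
  rot[0] = 1114455445404114001114$
  rot[1] = 114455445404114001114$1
  rot[2] = 14455445404114001114$11
  rot[3] = 4455445404114001114$111
  rot[4] = 455445404114001114$1114
  rot[5] = 55445404114001114$11144
  rot[6] = 5445404114001114$111445
  rot[7] = 445404114001114$1114455
  rot[8] = 45404114001114$11144554
  rot[9] = 5404114001114$111445544
  rot[10] = 404114001114$1114455445
  rot[11] = 04114001114$11144554454
  rot[12] = 4114001114$111445544540
  rot[13] = 114001114$1114455445404
  rot[14] = 14001114$11144554454041
  rot[15] = 4001114$111445544540411
  rot[16] = 001114$1114455445404114
  rot[17] = 01114$11144554454041140
  rot[18] = 1114$111445544540411400
  rot[19] = 114$1114455445404114001
  rot[20] = 14$11144554454041140011
  rot[21] = 4$111445544540411400111
  rot[22] = $1114455445404114001114
Sorted (with $ < everything):
  sorted[0] = $1114455445404114001114
  sorted[1] = 001114$1114455445404114
  sorted[2] = 01114$11144554454041140
  sorted[3] = 04114001114$11144554454
  sorted[4] = 1114$111445544540411400
  sorted[5] = 1114455445404114001114$
  sorted[6] = 114$1114455445404114001
  sorted[7] = 114001114$1114455445404
  sorted[8] = 114455445404114001114$1
  sorted[9] = 14$11144554454041140011
  sorted[10] = 14001114$11144554454041
  sorted[11] = 14455445404114001114$11
  sorted[12] = 4$111445544540411400111
  sorted[13] = 4001114$111445544540411
  sorted[14] = 404114001114$1114455445
  sorted[15] = 4114001114$111445544540
  sorted[16] = 445404114001114$1114455
  sorted[17] = 4455445404114001114$111
  sorted[18] = 45404114001114$11144554
  sorted[19] = 455445404114001114$1114
  sorted[20] = 5404114001114$111445544
  sorted[21] = 5445404114001114$111445
  sorted[22] = 55445404114001114$11144
sorted[9] = 14$11144554454041140011

Answer: 14$11144554454041140011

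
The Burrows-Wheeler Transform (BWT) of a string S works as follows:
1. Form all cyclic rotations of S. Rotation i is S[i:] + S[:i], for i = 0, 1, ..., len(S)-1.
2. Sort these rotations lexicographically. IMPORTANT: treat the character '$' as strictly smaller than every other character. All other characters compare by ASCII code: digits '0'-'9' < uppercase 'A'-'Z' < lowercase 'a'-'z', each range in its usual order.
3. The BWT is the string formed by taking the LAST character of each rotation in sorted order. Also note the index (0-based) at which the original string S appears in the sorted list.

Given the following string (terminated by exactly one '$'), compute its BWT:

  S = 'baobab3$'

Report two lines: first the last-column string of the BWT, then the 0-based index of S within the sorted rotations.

All 8 rotations (rotation i = S[i:]+S[:i]):
  rot[0] = baobab3$
  rot[1] = aobab3$b
  rot[2] = obab3$ba
  rot[3] = bab3$bao
  rot[4] = ab3$baob
  rot[5] = b3$baoba
  rot[6] = 3$baobab
  rot[7] = $baobab3
Sorted (with $ < everything):
  sorted[0] = $baobab3  (last char: '3')
  sorted[1] = 3$baobab  (last char: 'b')
  sorted[2] = ab3$baob  (last char: 'b')
  sorted[3] = aobab3$b  (last char: 'b')
  sorted[4] = b3$baoba  (last char: 'a')
  sorted[5] = bab3$bao  (last char: 'o')
  sorted[6] = baobab3$  (last char: '$')
  sorted[7] = obab3$ba  (last char: 'a')
Last column: 3bbbao$a
Original string S is at sorted index 6

Answer: 3bbbao$a
6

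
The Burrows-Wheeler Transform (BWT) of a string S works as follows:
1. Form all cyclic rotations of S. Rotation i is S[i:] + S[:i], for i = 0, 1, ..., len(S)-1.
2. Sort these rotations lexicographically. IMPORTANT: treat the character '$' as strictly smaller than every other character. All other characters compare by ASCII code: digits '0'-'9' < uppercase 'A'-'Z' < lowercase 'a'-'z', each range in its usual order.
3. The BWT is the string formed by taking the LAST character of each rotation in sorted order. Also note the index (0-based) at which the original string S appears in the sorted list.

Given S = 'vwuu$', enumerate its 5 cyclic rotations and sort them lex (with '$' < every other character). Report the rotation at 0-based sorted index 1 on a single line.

All 5 rotations (rotation i = S[i:]+S[:i]):
  rot[0] = vwuu$
  rot[1] = wuu$v
  rot[2] = uu$vw
  rot[3] = u$vwu
  rot[4] = $vwuu
Sorted (with $ < everything):
  sorted[0] = $vwuu
  sorted[1] = u$vwu
  sorted[2] = uu$vw
  sorted[3] = vwuu$
  sorted[4] = wuu$v
sorted[1] = u$vwu

Answer: u$vwu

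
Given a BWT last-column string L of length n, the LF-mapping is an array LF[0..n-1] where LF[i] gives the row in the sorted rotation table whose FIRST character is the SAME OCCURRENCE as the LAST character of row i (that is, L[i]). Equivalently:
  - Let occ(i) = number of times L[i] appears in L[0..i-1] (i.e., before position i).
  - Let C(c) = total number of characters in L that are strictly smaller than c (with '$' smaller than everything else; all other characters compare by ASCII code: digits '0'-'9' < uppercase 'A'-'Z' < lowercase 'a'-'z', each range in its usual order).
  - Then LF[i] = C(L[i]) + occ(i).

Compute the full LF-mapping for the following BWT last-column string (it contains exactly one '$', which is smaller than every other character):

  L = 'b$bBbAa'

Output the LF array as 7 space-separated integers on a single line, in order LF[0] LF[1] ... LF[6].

Answer: 4 0 5 2 6 1 3

Derivation:
Char counts: '$':1, 'A':1, 'B':1, 'a':1, 'b':3
C (first-col start): C('$')=0, C('A')=1, C('B')=2, C('a')=3, C('b')=4
L[0]='b': occ=0, LF[0]=C('b')+0=4+0=4
L[1]='$': occ=0, LF[1]=C('$')+0=0+0=0
L[2]='b': occ=1, LF[2]=C('b')+1=4+1=5
L[3]='B': occ=0, LF[3]=C('B')+0=2+0=2
L[4]='b': occ=2, LF[4]=C('b')+2=4+2=6
L[5]='A': occ=0, LF[5]=C('A')+0=1+0=1
L[6]='a': occ=0, LF[6]=C('a')+0=3+0=3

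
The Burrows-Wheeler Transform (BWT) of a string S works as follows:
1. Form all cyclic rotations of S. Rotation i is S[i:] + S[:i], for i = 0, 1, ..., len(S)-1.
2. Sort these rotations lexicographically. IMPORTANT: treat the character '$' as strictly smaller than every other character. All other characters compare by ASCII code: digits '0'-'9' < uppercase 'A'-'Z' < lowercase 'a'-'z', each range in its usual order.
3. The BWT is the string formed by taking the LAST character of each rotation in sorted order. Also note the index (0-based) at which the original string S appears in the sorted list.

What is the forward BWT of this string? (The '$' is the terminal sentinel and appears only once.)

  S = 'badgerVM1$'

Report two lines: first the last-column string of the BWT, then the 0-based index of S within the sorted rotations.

Answer: 1MVrb$agde
5

Derivation:
All 10 rotations (rotation i = S[i:]+S[:i]):
  rot[0] = badgerVM1$
  rot[1] = adgerVM1$b
  rot[2] = dgerVM1$ba
  rot[3] = gerVM1$bad
  rot[4] = erVM1$badg
  rot[5] = rVM1$badge
  rot[6] = VM1$badger
  rot[7] = M1$badgerV
  rot[8] = 1$badgerVM
  rot[9] = $badgerVM1
Sorted (with $ < everything):
  sorted[0] = $badgerVM1  (last char: '1')
  sorted[1] = 1$badgerVM  (last char: 'M')
  sorted[2] = M1$badgerV  (last char: 'V')
  sorted[3] = VM1$badger  (last char: 'r')
  sorted[4] = adgerVM1$b  (last char: 'b')
  sorted[5] = badgerVM1$  (last char: '$')
  sorted[6] = dgerVM1$ba  (last char: 'a')
  sorted[7] = erVM1$badg  (last char: 'g')
  sorted[8] = gerVM1$bad  (last char: 'd')
  sorted[9] = rVM1$badge  (last char: 'e')
Last column: 1MVrb$agde
Original string S is at sorted index 5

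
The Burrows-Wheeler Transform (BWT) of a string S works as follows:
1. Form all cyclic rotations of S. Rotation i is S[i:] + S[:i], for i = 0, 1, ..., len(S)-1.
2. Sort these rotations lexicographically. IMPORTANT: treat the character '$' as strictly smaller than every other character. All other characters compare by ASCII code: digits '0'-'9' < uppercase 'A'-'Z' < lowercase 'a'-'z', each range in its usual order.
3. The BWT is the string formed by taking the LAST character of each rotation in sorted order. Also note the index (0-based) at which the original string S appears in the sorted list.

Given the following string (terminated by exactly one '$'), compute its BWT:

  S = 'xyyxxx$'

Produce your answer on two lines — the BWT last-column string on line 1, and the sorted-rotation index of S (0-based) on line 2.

Answer: xxxy$yx
4

Derivation:
All 7 rotations (rotation i = S[i:]+S[:i]):
  rot[0] = xyyxxx$
  rot[1] = yyxxx$x
  rot[2] = yxxx$xy
  rot[3] = xxx$xyy
  rot[4] = xx$xyyx
  rot[5] = x$xyyxx
  rot[6] = $xyyxxx
Sorted (with $ < everything):
  sorted[0] = $xyyxxx  (last char: 'x')
  sorted[1] = x$xyyxx  (last char: 'x')
  sorted[2] = xx$xyyx  (last char: 'x')
  sorted[3] = xxx$xyy  (last char: 'y')
  sorted[4] = xyyxxx$  (last char: '$')
  sorted[5] = yxxx$xy  (last char: 'y')
  sorted[6] = yyxxx$x  (last char: 'x')
Last column: xxxy$yx
Original string S is at sorted index 4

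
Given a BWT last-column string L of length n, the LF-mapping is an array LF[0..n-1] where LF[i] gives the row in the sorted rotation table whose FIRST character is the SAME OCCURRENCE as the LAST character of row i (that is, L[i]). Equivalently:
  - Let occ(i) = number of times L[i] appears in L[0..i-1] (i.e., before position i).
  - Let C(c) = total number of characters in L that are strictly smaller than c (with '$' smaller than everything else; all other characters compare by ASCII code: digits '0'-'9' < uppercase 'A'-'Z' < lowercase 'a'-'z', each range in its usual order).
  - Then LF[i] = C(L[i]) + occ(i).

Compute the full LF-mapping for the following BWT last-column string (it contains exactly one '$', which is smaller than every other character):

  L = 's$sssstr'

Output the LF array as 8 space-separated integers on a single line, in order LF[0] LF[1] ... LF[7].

Char counts: '$':1, 'r':1, 's':5, 't':1
C (first-col start): C('$')=0, C('r')=1, C('s')=2, C('t')=7
L[0]='s': occ=0, LF[0]=C('s')+0=2+0=2
L[1]='$': occ=0, LF[1]=C('$')+0=0+0=0
L[2]='s': occ=1, LF[2]=C('s')+1=2+1=3
L[3]='s': occ=2, LF[3]=C('s')+2=2+2=4
L[4]='s': occ=3, LF[4]=C('s')+3=2+3=5
L[5]='s': occ=4, LF[5]=C('s')+4=2+4=6
L[6]='t': occ=0, LF[6]=C('t')+0=7+0=7
L[7]='r': occ=0, LF[7]=C('r')+0=1+0=1

Answer: 2 0 3 4 5 6 7 1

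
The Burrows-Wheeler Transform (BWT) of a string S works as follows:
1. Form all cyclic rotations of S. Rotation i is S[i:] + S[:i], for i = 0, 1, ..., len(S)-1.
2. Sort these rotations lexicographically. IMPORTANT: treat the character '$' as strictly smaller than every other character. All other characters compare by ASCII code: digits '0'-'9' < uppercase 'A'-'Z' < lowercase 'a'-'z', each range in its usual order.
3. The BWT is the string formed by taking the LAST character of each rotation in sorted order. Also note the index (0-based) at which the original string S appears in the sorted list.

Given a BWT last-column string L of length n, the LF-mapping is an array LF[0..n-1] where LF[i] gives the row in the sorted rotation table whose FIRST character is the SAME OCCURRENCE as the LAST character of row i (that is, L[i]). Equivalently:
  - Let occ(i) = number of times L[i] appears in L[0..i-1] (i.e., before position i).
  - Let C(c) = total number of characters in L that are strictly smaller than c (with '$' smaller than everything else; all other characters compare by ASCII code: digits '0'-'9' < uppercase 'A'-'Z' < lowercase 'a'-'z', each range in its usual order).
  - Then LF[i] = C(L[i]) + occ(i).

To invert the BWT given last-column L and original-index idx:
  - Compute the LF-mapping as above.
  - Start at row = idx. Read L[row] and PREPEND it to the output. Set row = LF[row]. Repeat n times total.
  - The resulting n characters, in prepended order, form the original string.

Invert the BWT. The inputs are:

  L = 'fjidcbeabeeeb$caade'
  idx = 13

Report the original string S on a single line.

LF mapping: 16 18 17 9 7 4 11 1 5 12 13 14 6 0 8 2 3 10 15
Walk LF starting at row 13, prepending L[row]:
  step 1: row=13, L[13]='$', prepend. Next row=LF[13]=0
  step 2: row=0, L[0]='f', prepend. Next row=LF[0]=16
  step 3: row=16, L[16]='a', prepend. Next row=LF[16]=3
  step 4: row=3, L[3]='d', prepend. Next row=LF[3]=9
  step 5: row=9, L[9]='e', prepend. Next row=LF[9]=12
  step 6: row=12, L[12]='b', prepend. Next row=LF[12]=6
  step 7: row=6, L[6]='e', prepend. Next row=LF[6]=11
  step 8: row=11, L[11]='e', prepend. Next row=LF[11]=14
  step 9: row=14, L[14]='c', prepend. Next row=LF[14]=8
  step 10: row=8, L[8]='b', prepend. Next row=LF[8]=5
  step 11: row=5, L[5]='b', prepend. Next row=LF[5]=4
  step 12: row=4, L[4]='c', prepend. Next row=LF[4]=7
  step 13: row=7, L[7]='a', prepend. Next row=LF[7]=1
  step 14: row=1, L[1]='j', prepend. Next row=LF[1]=18
  step 15: row=18, L[18]='e', prepend. Next row=LF[18]=15
  step 16: row=15, L[15]='a', prepend. Next row=LF[15]=2
  step 17: row=2, L[2]='i', prepend. Next row=LF[2]=17
  step 18: row=17, L[17]='d', prepend. Next row=LF[17]=10
  step 19: row=10, L[10]='e', prepend. Next row=LF[10]=13
Reversed output: ediaejacbbceebedaf$

Answer: ediaejacbbceebedaf$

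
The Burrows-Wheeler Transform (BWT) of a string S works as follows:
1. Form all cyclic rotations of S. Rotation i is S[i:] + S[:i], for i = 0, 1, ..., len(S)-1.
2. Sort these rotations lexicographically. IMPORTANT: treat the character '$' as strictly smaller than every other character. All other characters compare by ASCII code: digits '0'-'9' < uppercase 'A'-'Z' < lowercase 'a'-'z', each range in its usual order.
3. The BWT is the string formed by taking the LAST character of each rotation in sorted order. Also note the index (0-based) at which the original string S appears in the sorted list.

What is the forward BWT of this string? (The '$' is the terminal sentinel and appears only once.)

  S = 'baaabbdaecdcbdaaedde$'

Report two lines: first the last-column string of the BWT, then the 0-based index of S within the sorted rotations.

All 21 rotations (rotation i = S[i:]+S[:i]):
  rot[0] = baaabbdaecdcbdaaedde$
  rot[1] = aaabbdaecdcbdaaedde$b
  rot[2] = aabbdaecdcbdaaedde$ba
  rot[3] = abbdaecdcbdaaedde$baa
  rot[4] = bbdaecdcbdaaedde$baaa
  rot[5] = bdaecdcbdaaedde$baaab
  rot[6] = daecdcbdaaedde$baaabb
  rot[7] = aecdcbdaaedde$baaabbd
  rot[8] = ecdcbdaaedde$baaabbda
  rot[9] = cdcbdaaedde$baaabbdae
  rot[10] = dcbdaaedde$baaabbdaec
  rot[11] = cbdaaedde$baaabbdaecd
  rot[12] = bdaaedde$baaabbdaecdc
  rot[13] = daaedde$baaabbdaecdcb
  rot[14] = aaedde$baaabbdaecdcbd
  rot[15] = aedde$baaabbdaecdcbda
  rot[16] = edde$baaabbdaecdcbdaa
  rot[17] = dde$baaabbdaecdcbdaae
  rot[18] = de$baaabbdaecdcbdaaed
  rot[19] = e$baaabbdaecdcbdaaedd
  rot[20] = $baaabbdaecdcbdaaedde
Sorted (with $ < everything):
  sorted[0] = $baaabbdaecdcbdaaedde  (last char: 'e')
  sorted[1] = aaabbdaecdcbdaaedde$b  (last char: 'b')
  sorted[2] = aabbdaecdcbdaaedde$ba  (last char: 'a')
  sorted[3] = aaedde$baaabbdaecdcbd  (last char: 'd')
  sorted[4] = abbdaecdcbdaaedde$baa  (last char: 'a')
  sorted[5] = aecdcbdaaedde$baaabbd  (last char: 'd')
  sorted[6] = aedde$baaabbdaecdcbda  (last char: 'a')
  sorted[7] = baaabbdaecdcbdaaedde$  (last char: '$')
  sorted[8] = bbdaecdcbdaaedde$baaa  (last char: 'a')
  sorted[9] = bdaaedde$baaabbdaecdc  (last char: 'c')
  sorted[10] = bdaecdcbdaaedde$baaab  (last char: 'b')
  sorted[11] = cbdaaedde$baaabbdaecd  (last char: 'd')
  sorted[12] = cdcbdaaedde$baaabbdae  (last char: 'e')
  sorted[13] = daaedde$baaabbdaecdcb  (last char: 'b')
  sorted[14] = daecdcbdaaedde$baaabb  (last char: 'b')
  sorted[15] = dcbdaaedde$baaabbdaec  (last char: 'c')
  sorted[16] = dde$baaabbdaecdcbdaae  (last char: 'e')
  sorted[17] = de$baaabbdaecdcbdaaed  (last char: 'd')
  sorted[18] = e$baaabbdaecdcbdaaedd  (last char: 'd')
  sorted[19] = ecdcbdaaedde$baaabbda  (last char: 'a')
  sorted[20] = edde$baaabbdaecdcbdaa  (last char: 'a')
Last column: ebadada$acbdebbceddaa
Original string S is at sorted index 7

Answer: ebadada$acbdebbceddaa
7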